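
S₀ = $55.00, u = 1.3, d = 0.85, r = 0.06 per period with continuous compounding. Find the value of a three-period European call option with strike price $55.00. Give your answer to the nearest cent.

Risk-neutral probability p = (e^0.06 − 0.85)/(1.3 − 0.85) = 0.2118/0.4500 = 0.4707
Terminal stock prices: S_uuu = 120.8, S_uud = 79.01, S_udd = 51.66, S_ddd = 33.78
Terminal payoffs (S − K): max(65.84, 0) = 65.84, max(24.01, 0) = 24.01, max(-3.341, 0) = 0, max(-21.22, 0) = 0
Node uu (S = 92.95): V_uu = e^(−0.06)·[0.4707·65.8350 + 0.5293·24.0075] = 41.1530
Node ud (S = 60.77): V_ud = e^(−0.06)·[0.4707·24.0075 + 0.5293·0.0000] = 10.6433
Node dd (S = 39.74): V_dd = e^(−0.06)·[0.4707·0.0000 + 0.5293·0.0000] = 0.0000
Node u (S = 71.5): V_u = e^(−0.06)·[0.4707·41.1530 + 0.5293·10.6433] = 23.5495
Node d (S = 46.75): V_d = e^(−0.06)·[0.4707·10.6433 + 0.5293·0.0000] = 4.7185
Node 0 (S = 55): V_0 = e^(−0.06)·[0.4707·23.5495 + 0.5293·4.7185] = 12.7921

$12.79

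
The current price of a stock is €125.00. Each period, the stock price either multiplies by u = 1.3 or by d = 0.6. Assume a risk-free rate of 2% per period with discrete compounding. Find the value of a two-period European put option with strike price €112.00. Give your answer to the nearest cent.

Risk-neutral probability p = (1 + 0.02 − 0.6)/(1.3 − 0.6) = 0.4200/0.7000 = 0.6000
Terminal stock prices: S_uu = 211.3, S_ud = 97.5, S_dd = 45
Terminal payoffs (K − S): max(-99.25, 0) = 0, max(14.5, 0) = 14.5, max(67, 0) = 67
Node u (S = 162.5): V_u = 1/1.02·[0.6000·0.0000 + 0.4000·14.5000] = 5.6863
Node d (S = 75): V_d = 1/1.02·[0.6000·14.5000 + 0.4000·67.0000] = 34.8039
Node 0 (S = 125): V_0 = 1/1.02·[0.6000·5.6863 + 0.4000·34.8039] = 16.9935

€16.99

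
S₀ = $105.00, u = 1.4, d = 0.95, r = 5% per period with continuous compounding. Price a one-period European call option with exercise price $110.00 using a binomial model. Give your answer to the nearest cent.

Risk-neutral probability p = (e^0.05 − 0.95)/(1.4 − 0.95) = 0.1013/0.4500 = 0.2250
Terminal stock prices: S_u = 147, S_d = 99.75
Terminal payoffs (S − K): max(37, 0) = 37, max(-10.25, 0) = 0
Node 0 (S = 105): V_0 = e^(−0.05)·[0.2250·37.0000 + 0.7750·0.0000] = 7.9206

$7.92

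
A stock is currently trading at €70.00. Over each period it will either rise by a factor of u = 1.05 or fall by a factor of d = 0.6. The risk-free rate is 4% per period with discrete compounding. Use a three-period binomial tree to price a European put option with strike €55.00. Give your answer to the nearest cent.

€0.53

Risk-neutral probability p = (1 + 0.04 − 0.6)/(1.05 − 0.6) = 0.4400/0.4500 = 0.9778
Terminal stock prices: S_uuu = 81.03, S_uud = 46.3, S_udd = 26.46, S_ddd = 15.12
Terminal payoffs (K − S): max(-26.03, 0) = 0, max(8.695, 0) = 8.695, max(28.54, 0) = 28.54, max(39.88, 0) = 39.88
Node uu (S = 77.17): V_uu = 1/1.04·[0.9778·0.0000 + 0.0222·8.6950] = 0.1858
Node ud (S = 44.1): V_ud = 1/1.04·[0.9778·8.6950 + 0.0222·28.5400] = 8.7846
Node dd (S = 25.2): V_dd = 1/1.04·[0.9778·28.5400 + 0.0222·39.8800] = 27.6846
Node u (S = 73.5): V_u = 1/1.04·[0.9778·0.1858 + 0.0222·8.7846] = 0.3624
Node d (S = 42): V_d = 1/1.04·[0.9778·8.7846 + 0.0222·27.6846] = 8.8506
Node 0 (S = 70): V_0 = 1/1.04·[0.9778·0.3624 + 0.0222·8.8506] = 0.5298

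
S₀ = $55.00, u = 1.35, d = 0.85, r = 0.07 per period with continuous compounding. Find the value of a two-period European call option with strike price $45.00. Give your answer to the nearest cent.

$17.29

Risk-neutral probability p = (e^0.07 − 0.85)/(1.35 − 0.85) = 0.2225/0.5000 = 0.4450
Terminal stock prices: S_uu = 100.2, S_ud = 63.11, S_dd = 39.74
Terminal payoffs (S − K): max(55.24, 0) = 55.24, max(18.11, 0) = 18.11, max(-5.263, 0) = 0
Node u (S = 74.25): V_u = e^(−0.07)·[0.4450·55.2375 + 0.5550·18.1125] = 32.2923
Node d (S = 46.75): V_d = e^(−0.07)·[0.4450·18.1125 + 0.5550·0.0000] = 7.5154
Node 0 (S = 55): V_0 = e^(−0.07)·[0.4450·32.2923 + 0.5550·7.5154] = 17.2880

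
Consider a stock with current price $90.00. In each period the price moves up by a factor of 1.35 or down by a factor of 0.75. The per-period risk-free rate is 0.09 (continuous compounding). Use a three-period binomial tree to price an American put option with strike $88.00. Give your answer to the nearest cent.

$9.55

Risk-neutral probability p = (e^0.09 − 0.75)/(1.35 − 0.75) = 0.3442/0.6000 = 0.5736
Terminal stock prices: S_uuu = 221.4, S_uud = 123, S_udd = 68.34, S_ddd = 37.97
Terminal payoffs (K − S): max(-133.4, 0) = 0, max(-35.02, 0) = 0, max(19.66, 0) = 19.66, max(50.03, 0) = 50.03
Node uu (S = 164): continuation = e^(−0.09)·[0.5736·0.0000 + 0.4264·0.0000] = 0.0000; exercise value = 0.0000 ≤ continuation, so V_uu = 0.0000
Node ud (S = 91.13): continuation = e^(−0.09)·[0.5736·0.0000 + 0.4264·19.6562] = 7.6596; exercise value = 0.0000 ≤ continuation, so V_ud = 7.6596
Node dd (S = 50.62): continuation = e^(−0.09)·[0.5736·19.6562 + 0.4264·50.0312] = 29.8009; exercise value = 37.3750 > continuation, so V_dd = 37.3750 (exercise)
Node u (S = 121.5): continuation = e^(−0.09)·[0.5736·0.0000 + 0.4264·7.6596] = 2.9848; exercise value = 0.0000 ≤ continuation, so V_u = 2.9848
Node d (S = 67.5): continuation = e^(−0.09)·[0.5736·7.6596 + 0.4264·37.3750] = 18.5798; exercise value = 20.5000 > continuation, so V_d = 20.5000 (exercise)
Node 0 (S = 90): continuation = e^(−0.09)·[0.5736·2.9848 + 0.4264·20.5000] = 9.5532; exercise value = 0.0000 ≤ continuation, so V_0 = 9.5532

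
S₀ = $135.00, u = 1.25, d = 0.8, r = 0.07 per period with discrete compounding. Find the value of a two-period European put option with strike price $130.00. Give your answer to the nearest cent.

$6.09

Risk-neutral probability p = (1 + 0.07 − 0.8)/(1.25 − 0.8) = 0.2700/0.4500 = 0.6000
Terminal stock prices: S_uu = 210.9, S_ud = 135, S_dd = 86.4
Terminal payoffs (K − S): max(-80.94, 0) = 0, max(-5, 0) = 0, max(43.6, 0) = 43.6
Node u (S = 168.8): V_u = 1/1.07·[0.6000·0.0000 + 0.4000·0.0000] = 0.0000
Node d (S = 108): V_d = 1/1.07·[0.6000·0.0000 + 0.4000·43.6000] = 16.2991
Node 0 (S = 135): V_0 = 1/1.07·[0.6000·0.0000 + 0.4000·16.2991] = 6.0931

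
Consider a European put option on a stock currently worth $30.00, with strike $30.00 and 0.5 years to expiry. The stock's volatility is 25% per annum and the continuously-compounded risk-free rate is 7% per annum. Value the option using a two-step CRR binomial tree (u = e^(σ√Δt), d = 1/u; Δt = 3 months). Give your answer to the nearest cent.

CRR parameters: u = e^(σ√Δt) = e^(0.25·√0.25) = 1.1331, d = 1/u = 0.8825
Per-period rate: rΔt = 0.07·0.25 = 0.0175, so R = e^0.0175 = 1.0177
Risk-neutral probability p = (e^0.0175 − 0.8825)/(1.1331 − 0.8825) = 0.1352/0.2507 = 0.5392
Terminal stock prices: S_uu = 38.52, S_ud = 30, S_dd = 23.36
Terminal payoffs (K − S): max(-8.521, 0) = 0, max(0, 0) = 0, max(6.636, 0) = 6.636
Node u (S = 33.99): V_u = e^(−0.0175)·[0.5392·0.0000 + 0.4608·0.0000] = 0.0000
Node d (S = 26.47): V_d = e^(−0.0175)·[0.5392·0.0000 + 0.4608·6.6360] = 3.0047
Node 0 (S = 30): V_0 = e^(−0.0175)·[0.5392·0.0000 + 0.4608·3.0047] = 1.3605

$1.36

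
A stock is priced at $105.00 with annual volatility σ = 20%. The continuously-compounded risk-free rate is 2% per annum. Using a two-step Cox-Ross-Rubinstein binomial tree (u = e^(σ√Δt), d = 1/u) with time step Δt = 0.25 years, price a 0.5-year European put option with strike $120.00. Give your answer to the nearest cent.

CRR parameters: u = e^(σ√Δt) = e^(0.2·√0.25) = 1.1052, d = 1/u = 0.9048
Per-period rate: rΔt = 0.02·0.25 = 0.005, so R = e^0.005 = 1.0050
Risk-neutral probability p = (e^0.005 − 0.9048)/(1.1052 − 0.9048) = 0.1002/0.2003 = 0.5000
Terminal stock prices: S_uu = 128.2, S_ud = 105, S_dd = 85.97
Terminal payoffs (K − S): max(-8.247, 0) = 0, max(15, 0) = 15, max(34.03, 0) = 34.03
Node u (S = 116): V_u = e^(−0.005)·[0.5000·0.0000 + 0.5000·15.0000] = 7.4620
Node d (S = 95.01): V_d = e^(−0.005)·[0.5000·15.0000 + 0.5000·34.0333] = 24.3936
Node 0 (S = 105): V_0 = e^(−0.005)·[0.5000·7.4620 + 0.5000·24.3936] = 15.8476

$15.85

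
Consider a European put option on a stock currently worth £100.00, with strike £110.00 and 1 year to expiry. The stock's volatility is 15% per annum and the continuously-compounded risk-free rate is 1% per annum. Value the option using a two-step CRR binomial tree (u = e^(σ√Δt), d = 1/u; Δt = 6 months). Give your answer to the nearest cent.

CRR parameters: u = e^(σ√Δt) = e^(0.15·√0.5) = 1.1119, d = 1/u = 0.8994
Per-period rate: rΔt = 0.01·0.5 = 0.005, so R = e^0.005 = 1.0050
Risk-neutral probability p = (e^0.005 − 0.8994)/(1.1119 − 0.8994) = 0.1056/0.2125 = 0.4971
Terminal stock prices: S_uu = 123.6, S_ud = 100, S_dd = 80.89
Terminal payoffs (K − S): max(-13.63, 0) = 0, max(10, 0) = 10, max(29.11, 0) = 29.11
Node u (S = 111.2): V_u = e^(−0.005)·[0.4971·0.0000 + 0.5029·10.0000] = 5.0040
Node d (S = 89.94): V_d = e^(−0.005)·[0.4971·10.0000 + 0.5029·29.1142] = 19.5148
Node 0 (S = 100): V_0 = e^(−0.005)·[0.4971·5.0040 + 0.5029·19.5148] = 12.2402

£12.24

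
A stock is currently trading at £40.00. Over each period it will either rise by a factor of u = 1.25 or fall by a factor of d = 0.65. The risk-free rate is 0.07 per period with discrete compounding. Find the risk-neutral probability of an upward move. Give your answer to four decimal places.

Risk-neutral probability p = (1 + 0.07 − 0.65)/(1.25 − 0.65) = 0.4200/0.6000 = 0.7000

p = 0.7000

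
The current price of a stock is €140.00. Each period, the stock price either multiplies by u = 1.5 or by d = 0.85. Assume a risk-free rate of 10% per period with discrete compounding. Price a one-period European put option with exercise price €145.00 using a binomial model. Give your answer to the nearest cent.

Risk-neutral probability p = (1 + 0.1 − 0.85)/(1.5 − 0.85) = 0.2500/0.6500 = 0.3846
Terminal stock prices: S_u = 210, S_d = 119
Terminal payoffs (K − S): max(-65, 0) = 0, max(26, 0) = 26
Node 0 (S = 140): V_0 = 1/1.1·[0.3846·0.0000 + 0.6154·26.0000] = 14.5455

€14.55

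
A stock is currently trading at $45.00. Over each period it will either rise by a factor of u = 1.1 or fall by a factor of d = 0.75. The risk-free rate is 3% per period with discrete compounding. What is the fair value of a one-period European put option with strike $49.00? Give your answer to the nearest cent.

Risk-neutral probability p = (1 + 0.03 − 0.75)/(1.1 − 0.75) = 0.2800/0.3500 = 0.8000
Terminal stock prices: S_u = 49.5, S_d = 33.75
Terminal payoffs (K − S): max(-0.5, 0) = 0, max(15.25, 0) = 15.25
Node 0 (S = 45): V_0 = 1/1.03·[0.8000·0.0000 + 0.2000·15.2500] = 2.9612

$2.96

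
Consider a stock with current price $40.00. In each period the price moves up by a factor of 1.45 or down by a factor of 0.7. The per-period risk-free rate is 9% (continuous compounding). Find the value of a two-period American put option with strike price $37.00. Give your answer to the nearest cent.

$3.90

Risk-neutral probability p = (e^0.09 − 0.7)/(1.45 − 0.7) = 0.3942/0.7500 = 0.5256
Terminal stock prices: S_uu = 84.1, S_ud = 40.6, S_dd = 19.6
Terminal payoffs (K − S): max(-47.1, 0) = 0, max(-3.6, 0) = 0, max(17.4, 0) = 17.4
Node u (S = 58): continuation = e^(−0.09)·[0.5256·0.0000 + 0.4744·0.0000] = 0.0000; exercise value = 0.0000 ≤ continuation, so V_u = 0.0000
Node d (S = 28): continuation = e^(−0.09)·[0.5256·0.0000 + 0.4744·17.4000] = 7.5446; exercise value = 9.0000 > continuation, so V_d = 9.0000 (exercise)
Node 0 (S = 40): continuation = e^(−0.09)·[0.5256·0.0000 + 0.4744·9.0000] = 3.9024; exercise value = 0.0000 ≤ continuation, so V_0 = 3.9024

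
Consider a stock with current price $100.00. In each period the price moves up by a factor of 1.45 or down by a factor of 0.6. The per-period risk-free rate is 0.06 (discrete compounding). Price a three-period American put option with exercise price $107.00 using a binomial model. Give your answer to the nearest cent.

$25.59

Risk-neutral probability p = (1 + 0.06 − 0.6)/(1.45 − 0.6) = 0.4600/0.8500 = 0.5412
Terminal stock prices: S_uuu = 304.9, S_uud = 126.1, S_udd = 52.2, S_ddd = 21.6
Terminal payoffs (K − S): max(-197.9, 0) = 0, max(-19.15, 0) = 0, max(54.8, 0) = 54.8, max(85.4, 0) = 85.4
Node uu (S = 210.2): continuation = 1/1.06·[0.5412·0.0000 + 0.4588·0.0000] = 0.0000; exercise value = 0.0000 ≤ continuation, so V_uu = 0.0000
Node ud (S = 87): continuation = 1/1.06·[0.5412·0.0000 + 0.4588·54.8000] = 23.7203; exercise value = 20.0000 ≤ continuation, so V_ud = 23.7203
Node dd (S = 36): continuation = 1/1.06·[0.5412·54.8000 + 0.4588·85.4000] = 64.9434; exercise value = 71.0000 > continuation, so V_dd = 71.0000 (exercise)
Node u (S = 145): continuation = 1/1.06·[0.5412·0.0000 + 0.4588·23.7203] = 10.2674; exercise value = 0.0000 ≤ continuation, so V_u = 10.2674
Node d (S = 60): continuation = 1/1.06·[0.5412·23.7203 + 0.4588·71.0000] = 42.8428; exercise value = 47.0000 > continuation, so V_d = 47.0000 (exercise)
Node 0 (S = 100): continuation = 1/1.06·[0.5412·10.2674 + 0.4588·47.0000] = 25.5860; exercise value = 7.0000 ≤ continuation, so V_0 = 25.5860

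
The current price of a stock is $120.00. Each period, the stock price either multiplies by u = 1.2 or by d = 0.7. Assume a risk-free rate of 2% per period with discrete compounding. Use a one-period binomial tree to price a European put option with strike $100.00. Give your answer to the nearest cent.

Risk-neutral probability p = (1 + 0.02 − 0.7)/(1.2 − 0.7) = 0.3200/0.5000 = 0.6400
Terminal stock prices: S_u = 144, S_d = 84
Terminal payoffs (K − S): max(-44, 0) = 0, max(16, 0) = 16
Node 0 (S = 120): V_0 = 1/1.02·[0.6400·0.0000 + 0.3600·16.0000] = 5.6471

$5.65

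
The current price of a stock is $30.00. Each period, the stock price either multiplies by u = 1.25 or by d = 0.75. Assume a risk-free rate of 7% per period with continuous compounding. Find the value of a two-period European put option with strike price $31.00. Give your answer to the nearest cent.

Risk-neutral probability p = (e^0.07 − 0.75)/(1.25 − 0.75) = 0.3225/0.5000 = 0.6450
Terminal stock prices: S_uu = 46.88, S_ud = 28.12, S_dd = 16.88
Terminal payoffs (K − S): max(-15.88, 0) = 0, max(2.875, 0) = 2.875, max(14.12, 0) = 14.12
Node u (S = 37.5): V_u = e^(−0.07)·[0.6450·0.0000 + 0.3550·2.8750] = 0.9516
Node d (S = 22.5): V_d = e^(−0.07)·[0.6450·2.8750 + 0.3550·14.1250] = 6.4042
Node 0 (S = 30): V_0 = e^(−0.07)·[0.6450·0.9516 + 0.3550·6.4042] = 2.6920

$2.69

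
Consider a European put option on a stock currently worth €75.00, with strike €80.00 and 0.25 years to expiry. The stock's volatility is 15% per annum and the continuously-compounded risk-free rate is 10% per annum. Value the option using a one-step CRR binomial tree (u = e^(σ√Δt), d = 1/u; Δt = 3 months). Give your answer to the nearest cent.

€3.56

CRR parameters: u = e^(σ√Δt) = e^(0.15·√0.25) = 1.0779, d = 1/u = 0.9277
Per-period rate: rΔt = 0.1·0.25 = 0.025, so R = e^0.025 = 1.0253
Risk-neutral probability p = (e^0.025 − 0.9277)/(1.0779 − 0.9277) = 0.0976/0.1501 = 0.6499
Terminal stock prices: S_u = 80.84, S_d = 69.58
Terminal payoffs (K − S): max(-0.8413, 0) = 0, max(10.42, 0) = 10.42
Node 0 (S = 75): V_0 = e^(−0.025)·[0.6499·0.0000 + 0.3501·10.4192] = 3.5580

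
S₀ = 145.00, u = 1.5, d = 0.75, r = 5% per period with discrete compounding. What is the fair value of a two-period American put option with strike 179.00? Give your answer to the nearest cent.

43.60

Risk-neutral probability p = (1 + 0.05 − 0.75)/(1.5 − 0.75) = 0.3000/0.7500 = 0.4000
Terminal stock prices: S_uu = 326.2, S_ud = 163.1, S_dd = 81.56
Terminal payoffs (K − S): max(-147.2, 0) = 0, max(15.88, 0) = 15.88, max(97.44, 0) = 97.44
Node u (S = 217.5): continuation = 1/1.05·[0.4000·0.0000 + 0.6000·15.8750] = 9.0714; exercise value = 0.0000 ≤ continuation, so V_u = 9.0714
Node d (S = 108.8): continuation = 1/1.05·[0.4000·15.8750 + 0.6000·97.4375] = 61.7262; exercise value = 70.2500 > continuation, so V_d = 70.2500 (exercise)
Node 0 (S = 145): continuation = 1/1.05·[0.4000·9.0714 + 0.6000·70.2500] = 43.5986; exercise value = 34.0000 ≤ continuation, so V_0 = 43.5986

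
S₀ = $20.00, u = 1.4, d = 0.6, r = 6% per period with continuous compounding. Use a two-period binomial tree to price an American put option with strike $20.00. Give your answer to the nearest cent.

$3.88

Risk-neutral probability p = (e^0.06 − 0.6)/(1.4 − 0.6) = 0.4618/0.8000 = 0.5773
Terminal stock prices: S_uu = 39.2, S_ud = 16.8, S_dd = 7.2
Terminal payoffs (K − S): max(-19.2, 0) = 0, max(3.2, 0) = 3.2, max(12.8, 0) = 12.8
Node u (S = 28): continuation = e^(−0.06)·[0.5773·0.0000 + 0.4227·3.2000] = 1.2739; exercise value = 0.0000 ≤ continuation, so V_u = 1.2739
Node d (S = 12): continuation = e^(−0.06)·[0.5773·3.2000 + 0.4227·12.8000] = 6.8353; exercise value = 8.0000 > continuation, so V_d = 8.0000 (exercise)
Node 0 (S = 20): continuation = e^(−0.06)·[0.5773·1.2739 + 0.4227·8.0000] = 3.8773; exercise value = 0.0000 ≤ continuation, so V_0 = 3.8773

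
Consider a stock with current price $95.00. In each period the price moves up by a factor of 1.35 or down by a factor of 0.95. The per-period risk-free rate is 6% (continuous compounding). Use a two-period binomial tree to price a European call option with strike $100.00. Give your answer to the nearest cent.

$12.87

Risk-neutral probability p = (e^0.06 − 0.95)/(1.35 − 0.95) = 0.1118/0.4000 = 0.2796
Terminal stock prices: S_uu = 173.1, S_ud = 121.8, S_dd = 85.74
Terminal payoffs (S − K): max(73.14, 0) = 73.14, max(21.84, 0) = 21.84, max(-14.26, 0) = 0
Node u (S = 128.2): V_u = e^(−0.06)·[0.2796·73.1375 + 0.7204·21.8375] = 34.0735
Node d (S = 90.25): V_d = e^(−0.06)·[0.2796·21.8375 + 0.7204·0.0000] = 5.7500
Node 0 (S = 95): V_0 = e^(−0.06)·[0.2796·34.0735 + 0.7204·5.7500] = 12.8730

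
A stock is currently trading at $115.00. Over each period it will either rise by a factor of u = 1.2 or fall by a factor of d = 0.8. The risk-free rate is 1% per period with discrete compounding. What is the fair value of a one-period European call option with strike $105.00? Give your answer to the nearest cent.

Risk-neutral probability p = (1 + 0.01 − 0.8)/(1.2 − 0.8) = 0.2100/0.4000 = 0.5250
Terminal stock prices: S_u = 138, S_d = 92
Terminal payoffs (S − K): max(33, 0) = 33, max(-13, 0) = 0
Node 0 (S = 115): V_0 = 1/1.01·[0.5250·33.0000 + 0.4750·0.0000] = 17.1535

$17.15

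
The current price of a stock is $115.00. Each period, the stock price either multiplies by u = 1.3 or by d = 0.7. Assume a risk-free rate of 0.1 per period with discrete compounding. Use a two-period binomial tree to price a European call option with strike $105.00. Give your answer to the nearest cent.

$32.82

Risk-neutral probability p = (1 + 0.1 − 0.7)/(1.3 − 0.7) = 0.4000/0.6000 = 0.6667
Terminal stock prices: S_uu = 194.4, S_ud = 104.6, S_dd = 56.35
Terminal payoffs (S − K): max(89.35, 0) = 89.35, max(-0.35, 0) = 0, max(-48.65, 0) = 0
Node u (S = 149.5): V_u = 1/1.1·[0.6667·89.3500 + 0.3333·0.0000] = 54.1515
Node d (S = 80.5): V_d = 1/1.1·[0.6667·0.0000 + 0.3333·0.0000] = 0.0000
Node 0 (S = 115): V_0 = 1/1.1·[0.6667·54.1515 + 0.3333·0.0000] = 32.8191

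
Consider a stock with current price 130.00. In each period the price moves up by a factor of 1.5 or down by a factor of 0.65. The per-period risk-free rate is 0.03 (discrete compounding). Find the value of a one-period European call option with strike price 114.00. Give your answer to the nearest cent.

Risk-neutral probability p = (1 + 0.03 − 0.65)/(1.5 − 0.65) = 0.3800/0.8500 = 0.4471
Terminal stock prices: S_u = 195, S_d = 84.5
Terminal payoffs (S − K): max(81, 0) = 81, max(-29.5, 0) = 0
Node 0 (S = 130): V_0 = 1/1.03·[0.4471·81.0000 + 0.5529·0.0000] = 35.1571

35.16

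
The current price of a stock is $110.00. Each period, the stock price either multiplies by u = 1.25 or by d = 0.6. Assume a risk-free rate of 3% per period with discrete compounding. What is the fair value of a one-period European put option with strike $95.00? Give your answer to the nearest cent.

$9.53

Risk-neutral probability p = (1 + 0.03 − 0.6)/(1.25 − 0.6) = 0.4300/0.6500 = 0.6615
Terminal stock prices: S_u = 137.5, S_d = 66
Terminal payoffs (K − S): max(-42.5, 0) = 0, max(29, 0) = 29
Node 0 (S = 110): V_0 = 1/1.03·[0.6615·0.0000 + 0.3385·29.0000] = 9.5295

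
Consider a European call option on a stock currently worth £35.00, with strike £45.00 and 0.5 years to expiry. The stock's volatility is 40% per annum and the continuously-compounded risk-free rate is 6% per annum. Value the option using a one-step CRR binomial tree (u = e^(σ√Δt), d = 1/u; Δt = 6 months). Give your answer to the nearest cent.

CRR parameters: u = e^(σ√Δt) = e^(0.4·√0.5) = 1.3269, d = 1/u = 0.7536
Per-period rate: rΔt = 0.06·0.5 = 0.03, so R = e^0.03 = 1.0305
Risk-neutral probability p = (e^0.03 − 0.7536)/(1.3269 − 0.7536) = 0.2768/0.5733 = 0.4829
Terminal stock prices: S_u = 46.44, S_d = 26.38
Terminal payoffs (S − K): max(1.441, 0) = 1.441, max(-18.62, 0) = 0
Node 0 (S = 35): V_0 = e^(−0.03)·[0.4829·1.4414 + 0.5171·0.0000] = 0.6754

£0.68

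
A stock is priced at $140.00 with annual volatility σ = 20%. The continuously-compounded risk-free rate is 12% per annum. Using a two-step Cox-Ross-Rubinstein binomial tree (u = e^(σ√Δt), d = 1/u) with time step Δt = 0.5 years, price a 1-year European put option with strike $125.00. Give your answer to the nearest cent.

$1.74

CRR parameters: u = e^(σ√Δt) = e^(0.2·√0.5) = 1.1519, d = 1/u = 0.8681
Per-period rate: rΔt = 0.12·0.5 = 0.06, so R = e^0.06 = 1.0618
Risk-neutral probability p = (e^0.06 − 0.8681)/(1.1519 − 0.8681) = 0.1937/0.2838 = 0.6826
Terminal stock prices: S_uu = 185.8, S_ud = 140, S_dd = 105.5
Terminal payoffs (K − S): max(-60.77, 0) = 0, max(-15, 0) = 0, max(19.49, 0) = 19.49
Node u (S = 161.3): V_u = e^(−0.06)·[0.6826·0.0000 + 0.3174·0.0000] = 0.0000
Node d (S = 121.5): V_d = e^(−0.06)·[0.6826·0.0000 + 0.3174·19.4906] = 5.8260
Node 0 (S = 140): V_0 = e^(−0.06)·[0.6826·0.0000 + 0.3174·5.8260] = 1.7415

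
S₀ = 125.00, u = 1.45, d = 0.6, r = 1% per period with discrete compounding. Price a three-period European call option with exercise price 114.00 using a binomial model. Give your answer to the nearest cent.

Risk-neutral probability p = (1 + 0.01 − 0.6)/(1.45 − 0.6) = 0.4100/0.8500 = 0.4824
Terminal stock prices: S_uuu = 381.1, S_uud = 157.7, S_udd = 65.25, S_ddd = 27
Terminal payoffs (S − K): max(267.1, 0) = 267.1, max(43.69, 0) = 43.69, max(-48.75, 0) = 0, max(-87, 0) = 0
Node uu (S = 262.8): V_uu = 1/1.01·[0.4824·267.0781 + 0.5176·43.6875] = 149.9412
Node ud (S = 108.8): V_ud = 1/1.01·[0.4824·43.6875 + 0.5176·0.0000] = 20.8642
Node dd (S = 45): V_dd = 1/1.01·[0.4824·0.0000 + 0.5176·0.0000] = 0.0000
Node u (S = 181.2): V_u = 1/1.01·[0.4824·149.9412 + 0.5176·20.8642] = 82.3018
Node d (S = 75): V_d = 1/1.01·[0.4824·20.8642 + 0.5176·0.0000] = 9.9642
Node 0 (S = 125): V_0 = 1/1.01·[0.4824·82.3018 + 0.5176·9.9642] = 44.4124

44.41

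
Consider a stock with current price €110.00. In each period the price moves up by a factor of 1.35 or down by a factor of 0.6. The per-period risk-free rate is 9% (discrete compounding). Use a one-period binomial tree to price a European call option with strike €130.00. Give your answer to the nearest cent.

€11.09

Risk-neutral probability p = (1 + 0.09 − 0.6)/(1.35 − 0.6) = 0.4900/0.7500 = 0.6533
Terminal stock prices: S_u = 148.5, S_d = 66
Terminal payoffs (S − K): max(18.5, 0) = 18.5, max(-64, 0) = 0
Node 0 (S = 110): V_0 = 1/1.09·[0.6533·18.5000 + 0.3467·0.0000] = 11.0887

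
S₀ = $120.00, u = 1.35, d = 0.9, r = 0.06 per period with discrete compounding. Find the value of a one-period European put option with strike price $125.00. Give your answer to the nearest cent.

Risk-neutral probability p = (1 + 0.06 − 0.9)/(1.35 − 0.9) = 0.1600/0.4500 = 0.3556
Terminal stock prices: S_u = 162, S_d = 108
Terminal payoffs (K − S): max(-37, 0) = 0, max(17, 0) = 17
Node 0 (S = 120): V_0 = 1/1.06·[0.3556·0.0000 + 0.6444·17.0000] = 10.3354

$10.34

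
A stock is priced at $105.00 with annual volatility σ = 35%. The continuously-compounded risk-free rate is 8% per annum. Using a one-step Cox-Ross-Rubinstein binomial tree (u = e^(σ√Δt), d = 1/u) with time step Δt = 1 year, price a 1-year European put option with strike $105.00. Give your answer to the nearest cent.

CRR parameters: u = e^(σ√Δt) = e^(0.35·√1) = 1.4191, d = 1/u = 0.7047
Per-period rate: rΔt = 0.08·1 = 0.08, so R = e^0.08 = 1.0833
Risk-neutral probability p = (e^0.08 − 0.7047)/(1.4191 − 0.7047) = 0.3786/0.7144 = 0.5300
Terminal stock prices: S_u = 149, S_d = 73.99
Terminal payoffs (K − S): max(-44, 0) = 0, max(31.01, 0) = 31.01
Node 0 (S = 105): V_0 = e^(−0.08)·[0.5300·0.0000 + 0.4700·31.0078] = 13.4541

$13.45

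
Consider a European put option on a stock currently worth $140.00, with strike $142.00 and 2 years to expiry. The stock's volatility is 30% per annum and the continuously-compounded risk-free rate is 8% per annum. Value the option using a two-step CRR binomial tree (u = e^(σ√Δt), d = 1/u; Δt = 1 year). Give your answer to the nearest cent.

$11.48

CRR parameters: u = e^(σ√Δt) = e^(0.3·√1) = 1.3499, d = 1/u = 0.7408
Per-period rate: rΔt = 0.08·1 = 0.08, so R = e^0.08 = 1.0833
Risk-neutral probability p = (e^0.08 − 0.7408)/(1.3499 − 0.7408) = 0.3425/0.6090 = 0.5623
Terminal stock prices: S_uu = 255.1, S_ud = 140, S_dd = 76.83
Terminal payoffs (K − S): max(-113.1, 0) = 0, max(2, 0) = 2, max(65.17, 0) = 65.17
Node u (S = 189): V_u = e^(−0.08)·[0.5623·0.0000 + 0.4377·2.0000] = 0.8081
Node d (S = 103.7): V_d = e^(−0.08)·[0.5623·2.0000 + 0.4377·65.1664] = 27.3680
Node 0 (S = 140): V_0 = e^(−0.08)·[0.5623·0.8081 + 0.4377·27.3680] = 11.4772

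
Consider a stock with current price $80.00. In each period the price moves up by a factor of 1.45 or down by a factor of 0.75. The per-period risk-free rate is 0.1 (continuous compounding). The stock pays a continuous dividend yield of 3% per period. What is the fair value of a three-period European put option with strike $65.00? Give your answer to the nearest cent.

$3.63

Per-period risk-free factor R = e^0.1 = 1.1052; dividend-adjusted growth = e^(0.1−0.03) = 1.0725.
Risk-neutral probability p = (1.0725 − 0.75)/(1.45 − 0.75) = 0.3225/0.7000 = 0.4607
Terminal stock prices: S_uuu = 243.9, S_uud = 126.1, S_udd = 65.25, S_ddd = 33.75
Terminal payoffs (K − S): max(-178.9, 0) = 0, max(-61.15, 0) = 0, max(-0.25, 0) = 0, max(31.25, 0) = 31.25
Node uu (S = 168.2): V_uu = e^(−0.1)·[0.4607·0.0000 + 0.5393·0.0000] = 0.0000
Node ud (S = 87): V_ud = e^(−0.1)·[0.4607·0.0000 + 0.5393·0.0000] = 0.0000
Node dd (S = 45): V_dd = e^(−0.1)·[0.4607·0.0000 + 0.5393·31.2500] = 15.2486
Node u (S = 116): V_u = e^(−0.1)·[0.4607·0.0000 + 0.5393·0.0000] = 0.0000
Node d (S = 60): V_d = e^(−0.1)·[0.4607·0.0000 + 0.5393·15.2486] = 7.4406
Node 0 (S = 80): V_0 = e^(−0.1)·[0.4607·0.0000 + 0.5393·7.4406] = 3.6307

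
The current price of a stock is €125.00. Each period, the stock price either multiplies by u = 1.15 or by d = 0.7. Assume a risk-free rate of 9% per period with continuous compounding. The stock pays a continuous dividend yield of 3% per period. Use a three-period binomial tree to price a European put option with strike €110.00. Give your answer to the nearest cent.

€3.18

Per-period risk-free factor R = e^0.09 = 1.0942; dividend-adjusted growth = e^(0.09−0.03) = 1.0618.
Risk-neutral probability p = (1.0618 − 0.7)/(1.15 − 0.7) = 0.3618/0.4500 = 0.8041
Terminal stock prices: S_uuu = 190.1, S_uud = 115.7, S_udd = 70.44, S_ddd = 42.87
Terminal payoffs (K − S): max(-80.11, 0) = 0, max(-5.719, 0) = 0, max(39.56, 0) = 39.56, max(67.12, 0) = 67.12
Node uu (S = 165.3): V_uu = e^(−0.09)·[0.8041·0.0000 + 0.1959·0.0000] = 0.0000
Node ud (S = 100.6): V_ud = e^(−0.09)·[0.8041·0.0000 + 0.1959·39.5625] = 7.0839
Node dd (S = 61.25): V_dd = e^(−0.09)·[0.8041·39.5625 + 0.1959·67.1250] = 41.0926
Node u (S = 143.8): V_u = e^(−0.09)·[0.8041·0.0000 + 0.1959·7.0839] = 1.2684
Node d (S = 87.5): V_d = e^(−0.09)·[0.8041·7.0839 + 0.1959·41.0926] = 12.5637
Node 0 (S = 125): V_0 = e^(−0.09)·[0.8041·1.2684 + 0.1959·12.5637] = 3.1817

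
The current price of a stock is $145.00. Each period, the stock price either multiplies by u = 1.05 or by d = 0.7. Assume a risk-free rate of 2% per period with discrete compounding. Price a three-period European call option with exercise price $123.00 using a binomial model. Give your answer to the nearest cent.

$32.30

Risk-neutral probability p = (1 + 0.02 − 0.7)/(1.05 − 0.7) = 0.3200/0.3500 = 0.9143
Terminal stock prices: S_uuu = 167.9, S_uud = 111.9, S_udd = 74.6, S_ddd = 49.73
Terminal payoffs (S − K): max(44.86, 0) = 44.86, max(-11.1, 0) = 0, max(-48.4, 0) = 0, max(-73.27, 0) = 0
Node uu (S = 159.9): V_uu = 1/1.02·[0.9143·44.8556 + 0.0857·0.0000] = 40.2067
Node ud (S = 106.6): V_ud = 1/1.02·[0.9143·0.0000 + 0.0857·0.0000] = 0.0000
Node dd (S = 71.05): V_dd = 1/1.02·[0.9143·0.0000 + 0.0857·0.0000] = 0.0000
Node u (S = 152.2): V_u = 1/1.02·[0.9143·40.2067 + 0.0857·0.0000] = 36.0396
Node d (S = 101.5): V_d = 1/1.02·[0.9143·0.0000 + 0.0857·0.0000] = 0.0000
Node 0 (S = 145): V_0 = 1/1.02·[0.9143·36.0396 + 0.0857·0.0000] = 32.3044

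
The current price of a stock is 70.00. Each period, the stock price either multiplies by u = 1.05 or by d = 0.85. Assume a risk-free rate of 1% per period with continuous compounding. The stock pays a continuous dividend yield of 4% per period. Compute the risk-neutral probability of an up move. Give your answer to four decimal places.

p = 0.6022

Per-period risk-free factor R = e^0.01 = 1.0101; dividend-adjusted growth = e^(0.01−0.04) = 0.9704.
Risk-neutral probability p = (0.9704 − 0.85)/(1.05 − 0.85) = 0.1204/0.2000 = 0.6022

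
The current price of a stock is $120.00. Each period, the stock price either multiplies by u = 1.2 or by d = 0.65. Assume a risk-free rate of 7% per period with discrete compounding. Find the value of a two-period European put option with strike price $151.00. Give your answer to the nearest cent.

$22.99

Risk-neutral probability p = (1 + 0.07 − 0.65)/(1.2 − 0.65) = 0.4200/0.5500 = 0.7636
Terminal stock prices: S_uu = 172.8, S_ud = 93.6, S_dd = 50.7
Terminal payoffs (K − S): max(-21.8, 0) = 0, max(57.4, 0) = 57.4, max(100.3, 0) = 100.3
Node u (S = 144): V_u = 1/1.07·[0.7636·0.0000 + 0.2364·57.4000] = 12.6797
Node d (S = 78): V_d = 1/1.07·[0.7636·57.4000 + 0.2364·100.3000] = 63.1215
Node 0 (S = 120): V_0 = 1/1.07·[0.7636·12.6797 + 0.2364·63.1215] = 22.9928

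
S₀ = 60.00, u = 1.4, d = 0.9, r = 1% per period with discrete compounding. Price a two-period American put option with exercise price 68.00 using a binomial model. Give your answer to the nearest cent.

Risk-neutral probability p = (1 + 0.01 − 0.9)/(1.4 − 0.9) = 0.1100/0.5000 = 0.2200
Terminal stock prices: S_uu = 117.6, S_ud = 75.6, S_dd = 48.6
Terminal payoffs (K − S): max(-49.6, 0) = 0, max(-7.6, 0) = 0, max(19.4, 0) = 19.4
Node u (S = 84): continuation = 1/1.01·[0.2200·0.0000 + 0.7800·0.0000] = 0.0000; exercise value = 0.0000 ≤ continuation, so V_u = 0.0000
Node d (S = 54): continuation = 1/1.01·[0.2200·0.0000 + 0.7800·19.4000] = 14.9822; exercise value = 14.0000 ≤ continuation, so V_d = 14.9822
Node 0 (S = 60): continuation = 1/1.01·[0.2200·0.0000 + 0.7800·14.9822] = 11.5704; exercise value = 8.0000 ≤ continuation, so V_0 = 11.5704

11.57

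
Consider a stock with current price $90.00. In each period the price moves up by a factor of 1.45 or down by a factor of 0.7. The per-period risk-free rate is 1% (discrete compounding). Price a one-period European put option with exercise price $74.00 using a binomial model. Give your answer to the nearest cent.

Risk-neutral probability p = (1 + 0.01 − 0.7)/(1.45 − 0.7) = 0.3100/0.7500 = 0.4133
Terminal stock prices: S_u = 130.5, S_d = 63
Terminal payoffs (K − S): max(-56.5, 0) = 0, max(11, 0) = 11
Node 0 (S = 90): V_0 = 1/1.01·[0.4133·0.0000 + 0.5867·11.0000] = 6.3894

$6.39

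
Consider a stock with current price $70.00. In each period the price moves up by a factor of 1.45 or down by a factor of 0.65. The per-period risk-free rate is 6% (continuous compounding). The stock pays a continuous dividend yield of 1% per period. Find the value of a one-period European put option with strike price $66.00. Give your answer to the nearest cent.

$9.62

Per-period risk-free factor R = e^0.06 = 1.0618; dividend-adjusted growth = e^(0.06−0.01) = 1.0513.
Risk-neutral probability p = (1.0513 − 0.65)/(1.45 − 0.65) = 0.4013/0.8000 = 0.5016
Terminal stock prices: S_u = 101.5, S_d = 45.5
Terminal payoffs (K − S): max(-35.5, 0) = 0, max(20.5, 0) = 20.5
Node 0 (S = 70): V_0 = e^(−0.06)·[0.5016·0.0000 + 0.4984·20.5000] = 9.6224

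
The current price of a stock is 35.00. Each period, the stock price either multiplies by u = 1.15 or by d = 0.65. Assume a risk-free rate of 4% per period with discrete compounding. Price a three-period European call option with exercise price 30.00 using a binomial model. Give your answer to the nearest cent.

9.83

Risk-neutral probability p = (1 + 0.04 − 0.65)/(1.15 − 0.65) = 0.3900/0.5000 = 0.7800
Terminal stock prices: S_uuu = 53.23, S_uud = 30.09, S_udd = 17.01, S_ddd = 9.612
Terminal payoffs (S − K): max(23.23, 0) = 23.23, max(0.08687, 0) = 0.08687, max(-12.99, 0) = 0, max(-20.39, 0) = 0
Node uu (S = 46.29): V_uu = 1/1.04·[0.7800·23.2306 + 0.2200·0.0869] = 17.4413
Node ud (S = 26.16): V_ud = 1/1.04·[0.7800·0.0869 + 0.2200·0.0000] = 0.0652
Node dd (S = 14.79): V_dd = 1/1.04·[0.7800·0.0000 + 0.2200·0.0000] = 0.0000
Node u (S = 40.25): V_u = 1/1.04·[0.7800·17.4413 + 0.2200·0.0652] = 13.0948
Node d (S = 22.75): V_d = 1/1.04·[0.7800·0.0652 + 0.2200·0.0000] = 0.0489
Node 0 (S = 35): V_0 = 1/1.04·[0.7800·13.0948 + 0.2200·0.0489] = 9.8314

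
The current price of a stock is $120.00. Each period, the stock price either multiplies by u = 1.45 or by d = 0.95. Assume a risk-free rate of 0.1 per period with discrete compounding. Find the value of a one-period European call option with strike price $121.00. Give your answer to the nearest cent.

Risk-neutral probability p = (1 + 0.1 − 0.95)/(1.45 − 0.95) = 0.1500/0.5000 = 0.3000
Terminal stock prices: S_u = 174, S_d = 114
Terminal payoffs (S − K): max(53, 0) = 53, max(-7, 0) = 0
Node 0 (S = 120): V_0 = 1/1.1·[0.3000·53.0000 + 0.7000·0.0000] = 14.4545

$14.45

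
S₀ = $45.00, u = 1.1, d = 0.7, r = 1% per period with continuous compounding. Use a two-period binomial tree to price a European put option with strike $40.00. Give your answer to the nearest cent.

Risk-neutral probability p = (e^0.01 − 0.7)/(1.1 − 0.7) = 0.3101/0.4000 = 0.7751
Terminal stock prices: S_uu = 54.45, S_ud = 34.65, S_dd = 22.05
Terminal payoffs (K − S): max(-14.45, 0) = 0, max(5.35, 0) = 5.35, max(17.95, 0) = 17.95
Node u (S = 49.5): V_u = e^(−0.01)·[0.7751·0.0000 + 0.2249·5.3500] = 1.1911
Node d (S = 31.5): V_d = e^(−0.01)·[0.7751·5.3500 + 0.2249·17.9500] = 8.1020
Node 0 (S = 45): V_0 = e^(−0.01)·[0.7751·1.1911 + 0.2249·8.1020] = 2.7179

$2.72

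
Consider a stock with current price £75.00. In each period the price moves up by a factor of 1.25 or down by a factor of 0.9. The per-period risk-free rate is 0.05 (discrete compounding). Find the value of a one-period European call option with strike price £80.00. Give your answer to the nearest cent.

£5.61

Risk-neutral probability p = (1 + 0.05 − 0.9)/(1.25 − 0.9) = 0.1500/0.3500 = 0.4286
Terminal stock prices: S_u = 93.75, S_d = 67.5
Terminal payoffs (S − K): max(13.75, 0) = 13.75, max(-12.5, 0) = 0
Node 0 (S = 75): V_0 = 1/1.05·[0.4286·13.7500 + 0.5714·0.0000] = 5.6122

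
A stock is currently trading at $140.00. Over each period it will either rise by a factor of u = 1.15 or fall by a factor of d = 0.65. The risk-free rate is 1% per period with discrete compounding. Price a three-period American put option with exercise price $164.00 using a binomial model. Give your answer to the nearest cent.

Risk-neutral probability p = (1 + 0.01 − 0.65)/(1.15 − 0.65) = 0.3600/0.5000 = 0.7200
Terminal stock prices: S_uuu = 212.9, S_uud = 120.3, S_udd = 68.02, S_ddd = 38.45
Terminal payoffs (K − S): max(-48.92, 0) = 0, max(43.65, 0) = 43.65, max(95.98, 0) = 95.98, max(125.6, 0) = 125.6
Node uu (S = 185.1): continuation = 1/1.01·[0.7200·0.0000 + 0.2800·43.6525] = 12.1017; exercise value = 0.0000 ≤ continuation, so V_uu = 12.1017
Node ud (S = 104.7): continuation = 1/1.01·[0.7200·43.6525 + 0.2800·95.9775] = 57.7262; exercise value = 59.3500 > continuation, so V_ud = 59.3500 (exercise)
Node dd (S = 59.15): continuation = 1/1.01·[0.7200·95.9775 + 0.2800·125.5525] = 103.2262; exercise value = 104.8500 > continuation, so V_dd = 104.8500 (exercise)
Node u (S = 161): continuation = 1/1.01·[0.7200·12.1017 + 0.2800·59.3500] = 25.0804; exercise value = 3.0000 ≤ continuation, so V_u = 25.0804
Node d (S = 91): continuation = 1/1.01·[0.7200·59.3500 + 0.2800·104.8500] = 71.3762; exercise value = 73.0000 > continuation, so V_d = 73.0000 (exercise)
Node 0 (S = 140): continuation = 1/1.01·[0.7200·25.0804 + 0.2800·73.0000] = 38.1167; exercise value = 24.0000 ≤ continuation, so V_0 = 38.1167

$38.12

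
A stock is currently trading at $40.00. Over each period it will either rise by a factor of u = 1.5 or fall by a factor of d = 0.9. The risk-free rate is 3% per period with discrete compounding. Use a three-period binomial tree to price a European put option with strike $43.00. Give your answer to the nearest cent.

$6.09

Risk-neutral probability p = (1 + 0.03 − 0.9)/(1.5 − 0.9) = 0.1300/0.6000 = 0.2167
Terminal stock prices: S_uuu = 135, S_uud = 81, S_udd = 48.6, S_ddd = 29.16
Terminal payoffs (K − S): max(-92, 0) = 0, max(-38, 0) = 0, max(-5.6, 0) = 0, max(13.84, 0) = 13.84
Node uu (S = 90): V_uu = 1/1.03·[0.2167·0.0000 + 0.7833·0.0000] = 0.0000
Node ud (S = 54): V_ud = 1/1.03·[0.2167·0.0000 + 0.7833·0.0000] = 0.0000
Node dd (S = 32.4): V_dd = 1/1.03·[0.2167·0.0000 + 0.7833·13.8400] = 10.5256
Node u (S = 60): V_u = 1/1.03·[0.2167·0.0000 + 0.7833·0.0000] = 0.0000
Node d (S = 36): V_d = 1/1.03·[0.2167·0.0000 + 0.7833·10.5256] = 8.0049
Node 0 (S = 40): V_0 = 1/1.03·[0.2167·0.0000 + 0.7833·8.0049] = 6.0879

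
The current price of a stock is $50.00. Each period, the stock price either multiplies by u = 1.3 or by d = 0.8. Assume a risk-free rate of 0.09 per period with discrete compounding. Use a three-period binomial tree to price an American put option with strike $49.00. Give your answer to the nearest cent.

$4.05

Risk-neutral probability p = (1 + 0.09 − 0.8)/(1.3 − 0.8) = 0.2900/0.5000 = 0.5800
Terminal stock prices: S_uuu = 109.9, S_uud = 67.6, S_udd = 41.6, S_ddd = 25.6
Terminal payoffs (K − S): max(-60.85, 0) = 0, max(-18.6, 0) = 0, max(7.4, 0) = 7.4, max(23.4, 0) = 23.4
Node uu (S = 84.5): continuation = 1/1.09·[0.5800·0.0000 + 0.4200·0.0000] = 0.0000; exercise value = 0.0000 ≤ continuation, so V_uu = 0.0000
Node ud (S = 52): continuation = 1/1.09·[0.5800·0.0000 + 0.4200·7.4000] = 2.8514; exercise value = 0.0000 ≤ continuation, so V_ud = 2.8514
Node dd (S = 32): continuation = 1/1.09·[0.5800·7.4000 + 0.4200·23.4000] = 12.9541; exercise value = 17.0000 > continuation, so V_dd = 17.0000 (exercise)
Node u (S = 65): continuation = 1/1.09·[0.5800·0.0000 + 0.4200·2.8514] = 1.0987; exercise value = 0.0000 ≤ continuation, so V_u = 1.0987
Node d (S = 40): continuation = 1/1.09·[0.5800·2.8514 + 0.4200·17.0000] = 8.0677; exercise value = 9.0000 > continuation, so V_d = 9.0000 (exercise)
Node 0 (S = 50): continuation = 1/1.09·[0.5800·1.0987 + 0.4200·9.0000] = 4.0525; exercise value = 0.0000 ≤ continuation, so V_0 = 4.0525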